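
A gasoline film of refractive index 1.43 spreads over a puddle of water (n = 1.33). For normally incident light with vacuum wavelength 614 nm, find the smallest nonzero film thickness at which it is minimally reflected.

Ray reflecting at the top interface goes from n = 1.0 toward n = 1.43: a half-wave phase shift.
At the lower boundary (n = 1.43 to n = 1.33) the reflected ray undergoes no phase shift.
Exactly one π shift → a net half-wave offset.
With one net inversion, destructive interference in reflection requires 2 n t = m λ.
Minimum nonzero at m = 1: t = λ / (2 n) = 614 / (2 × 1.43) = 215 nm.

215 nm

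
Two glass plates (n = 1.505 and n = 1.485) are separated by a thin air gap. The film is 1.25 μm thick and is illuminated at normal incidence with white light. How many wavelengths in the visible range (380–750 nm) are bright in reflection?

At the upper boundary (n = 1.505 to n = 1.0) the reflected ray undergoes no phase shift.
Bottom surface (1.0 → 1.485): reflection off a higher-index medium gives a half-wave phase shift.
The two reflections differ by half a wavelength.
With one net inversion, constructive interference in reflection requires 2 n t = (m + ½) λ.
λ = 2 n t / (m + ½) = 2500 / (m + ½) nm.
m=2: 1000 nm (IR); m=3: 714 nm (visible); m=4: 556 nm (visible); m=5: 455 nm (visible); m=6: 385 nm (visible); m=7: 333 nm (UV).

4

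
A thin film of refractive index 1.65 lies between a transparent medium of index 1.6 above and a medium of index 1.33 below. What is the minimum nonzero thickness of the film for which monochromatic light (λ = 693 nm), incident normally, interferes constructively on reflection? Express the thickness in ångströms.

1050 Å

At the upper boundary (n = 1.6 to n = 1.65) the reflected ray undergoes a half-wave phase shift.
Ray reflecting at the bottom interface goes from n = 1.65 toward n = 1.33: no phase shift.
The two reflections differ by half a wavelength.
With one net inversion, constructive interference in reflection requires 2 n t = (m + ½) λ.
Minimum at m = 0: t = λ / (4 n) = 693 / (4 × 1.65) = 105 nm.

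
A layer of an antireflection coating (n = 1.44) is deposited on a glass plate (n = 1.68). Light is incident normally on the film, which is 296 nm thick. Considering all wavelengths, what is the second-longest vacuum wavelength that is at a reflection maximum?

426 nm

Top surface (1.0 → 1.44): reflection off a higher-index medium gives a half-wave phase shift.
Bottom surface (1.44 → 1.68): reflection off a higher-index medium gives a half-wave phase shift.
The two reflections carry the same phase change, so no net offset.
For bright reflection here: 2 n t = m λ.
λ = 2 n t / m. The second-longest wavelength is m = 2: λ = 2 × 1.44 × 296 / 2.00 = 426 nm.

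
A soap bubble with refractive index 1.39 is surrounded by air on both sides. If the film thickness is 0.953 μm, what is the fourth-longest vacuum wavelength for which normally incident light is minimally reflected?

662 nm

At the upper boundary (n = 1.0 to n = 1.39) the reflected ray undergoes a half-wave phase shift.
Bottom surface (1.39 → 1.0): reflection off a lower-index medium gives no phase shift.
Net: one phase inversion between the two reflected rays.
With one net inversion, destructive interference in reflection requires 2 n t = m λ.
λ = 2 n t / m. The fourth-longest wavelength is m = 4: λ = 2 × 1.39 × 953 / 4.00 = 662 nm.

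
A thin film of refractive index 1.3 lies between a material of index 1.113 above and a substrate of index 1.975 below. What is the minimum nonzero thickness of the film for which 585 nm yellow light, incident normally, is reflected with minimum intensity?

113 nm

At the upper boundary (n = 1.113 to n = 1.3) the reflected ray undergoes a half-wave phase shift.
Bottom surface (1.3 → 1.975): reflection off a higher-index medium gives a half-wave phase shift.
Net: no relative phase inversion (both shifts match).
With no net inversion, destructive interference in reflection requires 2 n t = (m + ½) λ.
Minimum at m = 0: t = λ / (4 n) = 585 / (4 × 1.3) = 113 nm.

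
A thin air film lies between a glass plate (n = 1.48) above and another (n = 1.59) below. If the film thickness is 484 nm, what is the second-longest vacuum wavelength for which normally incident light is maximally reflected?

Ray reflecting at the top interface goes from n = 1.48 toward n = 1.0: no phase shift.
Bottom surface (1.0 → 1.59): reflection off a higher-index medium gives a half-wave phase shift.
The two reflections differ by half a wavelength.
With one net inversion, constructive interference in reflection requires 2 n t = (m + ½) λ.
λ = 2 n t / (m + ½). The second-longest wavelength is m = 1: λ = 2 × 1.0 × 484 / 1.50 = 645 nm.

645 nm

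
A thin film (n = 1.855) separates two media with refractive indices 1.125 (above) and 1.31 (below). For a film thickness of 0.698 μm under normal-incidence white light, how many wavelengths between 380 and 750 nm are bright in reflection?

4

Ray reflecting at the top interface goes from n = 1.125 toward n = 1.855: a half-wave phase shift.
Ray reflecting at the bottom interface goes from n = 1.855 toward n = 1.31: no phase shift.
The two reflections differ by half a wavelength.
With one net inversion, constructive interference in reflection requires 2 n t = (m + ½) λ.
λ = 2 n t / (m + ½) = 2590 / (m + ½) nm.
m=2: 1036 nm (IR); m=3: 740 nm (visible); m=4: 575 nm (visible); m=5: 471 nm (visible); m=6: 398 nm (visible); m=7: 345 nm (UV).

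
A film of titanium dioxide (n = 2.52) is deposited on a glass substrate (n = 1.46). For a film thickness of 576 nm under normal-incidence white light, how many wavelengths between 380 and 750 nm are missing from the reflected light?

At the upper boundary (n = 1.0 to n = 2.52) the reflected ray undergoes a half-wave phase shift.
Ray reflecting at the bottom interface goes from n = 2.52 toward n = 1.46: no phase shift.
The two reflections differ by half a wavelength.
For dark reflection here: 2 n t = m λ.
λ = 2 n t / m = 2903 / m nm.
m=3: 968 nm (IR); m=4: 726 nm (visible); m=5: 581 nm (visible); m=6: 484 nm (visible); m=7: 415 nm (visible); m=8: 363 nm (UV).

4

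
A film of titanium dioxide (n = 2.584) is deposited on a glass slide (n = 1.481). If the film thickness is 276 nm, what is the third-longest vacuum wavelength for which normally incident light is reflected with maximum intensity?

571 nm

At the upper boundary (n = 1.0 to n = 2.584) the reflected ray undergoes a half-wave phase shift.
Bottom surface (2.584 → 1.481): reflection off a lower-index medium gives no phase shift.
Exactly one π shift → a net half-wave offset.
For strong reflection here: 2 n t = (m + ½) λ.
λ = 2 n t / (m + ½). The third-longest wavelength is m = 2: λ = 2 × 2.584 × 276 / 2.50 = 571 nm.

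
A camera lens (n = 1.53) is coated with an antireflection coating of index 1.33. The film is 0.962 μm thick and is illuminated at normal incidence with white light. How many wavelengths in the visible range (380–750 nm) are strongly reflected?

Top surface (1.0 → 1.33): reflection off a higher-index medium gives a half-wave phase shift.
At the lower boundary (n = 1.33 to n = 1.53) the reflected ray undergoes a half-wave phase shift.
The two reflections carry the same phase change, so no net offset.
With no net inversion, constructive interference in reflection requires 2 n t = m λ.
λ = 2 n t / m = 2559 / m nm.
m=3: 853 nm (IR); m=4: 640 nm (visible); m=5: 512 nm (visible); m=6: 426 nm (visible); m=7: 366 nm (UV).

3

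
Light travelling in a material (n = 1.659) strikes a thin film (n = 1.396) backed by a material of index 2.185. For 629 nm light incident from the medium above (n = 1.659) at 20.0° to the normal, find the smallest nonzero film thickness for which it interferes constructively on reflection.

At the upper boundary (n = 1.659 to n = 1.396) the reflected ray undergoes no phase shift.
Bottom surface (1.396 → 2.185): reflection off a higher-index medium gives a half-wave phase shift.
Net: one phase inversion between the two reflected rays.
So the condition for constructive reflection is 2 n t cos θ_r = (m + ½) λ.
Snell's law: 1.659 sin 20.0° = 1.396 sin θ_r → sin θ_r = 0.406, cos θ_r = 0.914.
Minimum at m = 0: t = λ / (4 n cos θ_r) = 629 / (4 × 1.396 × 0.914) = 123 nm.

123 nm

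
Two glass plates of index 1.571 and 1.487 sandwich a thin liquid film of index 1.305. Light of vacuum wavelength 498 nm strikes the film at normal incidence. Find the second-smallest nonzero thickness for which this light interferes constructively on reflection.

Top surface (1.571 → 1.305): reflection off a lower-index medium gives no phase shift.
Bottom surface (1.305 → 1.487): reflection off a higher-index medium gives a half-wave phase shift.
Exactly one π shift → a net half-wave offset.
So the condition for constructive reflection is 2 n t = (m + ½) λ.
The second-smallest nonzero thickness corresponds to m = 1: t = (m + ½) λ / (2 n) = 1.50 × 498 / (2 × 1.305) = 286 nm.

286 nm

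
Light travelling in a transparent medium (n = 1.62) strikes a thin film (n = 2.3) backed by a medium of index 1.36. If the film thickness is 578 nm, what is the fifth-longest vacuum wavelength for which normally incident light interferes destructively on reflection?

Top surface (1.62 → 2.3): reflection off a higher-index medium gives a half-wave phase shift.
Ray reflecting at the bottom interface goes from n = 2.3 toward n = 1.36: no phase shift.
Exactly one π shift → a net half-wave offset.
With one net inversion, destructive interference in reflection requires 2 n t = m λ.
λ = 2 n t / m. The fifth-longest wavelength is m = 5: λ = 2 × 2.3 × 578 / 5.00 = 532 nm.

532 nm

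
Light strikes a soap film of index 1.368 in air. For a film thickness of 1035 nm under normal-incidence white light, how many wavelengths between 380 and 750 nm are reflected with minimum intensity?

Top surface (1.0 → 1.368): reflection off a higher-index medium gives a half-wave phase shift.
At the lower boundary (n = 1.368 to n = 1.0) the reflected ray undergoes no phase shift.
The two reflections differ by half a wavelength.
So the condition for destructive reflection is 2 n t = m λ.
λ = 2 n t / m = 2832 / m nm.
m=3: 944 nm (IR); m=4: 708 nm (visible); m=5: 566 nm (visible); m=6: 472 nm (visible); m=7: 405 nm (visible); m=8: 354 nm (UV).

4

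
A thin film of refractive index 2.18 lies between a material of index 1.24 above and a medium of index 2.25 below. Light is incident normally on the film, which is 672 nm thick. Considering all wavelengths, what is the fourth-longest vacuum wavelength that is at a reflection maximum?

Top surface (1.24 → 2.18): reflection off a higher-index medium gives a half-wave phase shift.
Ray reflecting at the bottom interface goes from n = 2.18 toward n = 2.25: a half-wave phase shift.
Net: no relative phase inversion (both shifts match).
With no net inversion, constructive interference in reflection requires 2 n t = m λ.
λ = 2 n t / m. The fourth-longest wavelength is m = 4: λ = 2 × 2.18 × 672 / 4.00 = 732 nm.

732 nm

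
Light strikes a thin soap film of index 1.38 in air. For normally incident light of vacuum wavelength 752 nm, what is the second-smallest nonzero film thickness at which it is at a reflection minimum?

545 nm

At the upper boundary (n = 1.0 to n = 1.38) the reflected ray undergoes a half-wave phase shift.
Ray reflecting at the bottom interface goes from n = 1.38 toward n = 1.0: no phase shift.
The two reflections differ by half a wavelength.
So the condition for destructive reflection is 2 n t = m λ.
The second-smallest nonzero thickness corresponds to m = 2: t = m λ / (2 n) = 2.00 × 752 / (2 × 1.38) = 545 nm.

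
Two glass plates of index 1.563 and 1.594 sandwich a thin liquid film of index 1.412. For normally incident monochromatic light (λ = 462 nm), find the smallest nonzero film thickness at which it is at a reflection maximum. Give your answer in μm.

Ray reflecting at the top interface goes from n = 1.563 toward n = 1.412: no phase shift.
Ray reflecting at the bottom interface goes from n = 1.412 toward n = 1.594: a half-wave phase shift.
The two reflections differ by half a wavelength.
For strong reflection here: 2 n t = (m + ½) λ.
Minimum at m = 0: t = λ / (4 n) = 462 / (4 × 1.412) = 81.8 nm.

0.0818 μm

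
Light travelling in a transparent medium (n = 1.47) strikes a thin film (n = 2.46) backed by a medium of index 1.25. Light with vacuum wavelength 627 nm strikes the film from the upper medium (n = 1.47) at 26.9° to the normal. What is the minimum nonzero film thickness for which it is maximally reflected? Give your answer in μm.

0.0662 μm

Ray reflecting at the top interface goes from n = 1.47 toward n = 2.46: a half-wave phase shift.
At the lower boundary (n = 2.46 to n = 1.25) the reflected ray undergoes no phase shift.
Exactly one π shift → a net half-wave offset.
So the condition for constructive reflection is 2 n t cos θ_r = (m + ½) λ.
Snell's law: 1.47 sin 26.9° = 2.46 sin θ_r → sin θ_r = 0.270, cos θ_r = 0.963.
Minimum at m = 0: t = λ / (4 n cos θ_r) = 627 / (4 × 2.46 × 0.963) = 66.2 nm.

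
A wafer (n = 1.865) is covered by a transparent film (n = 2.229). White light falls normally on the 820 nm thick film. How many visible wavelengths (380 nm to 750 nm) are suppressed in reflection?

Ray reflecting at the top interface goes from n = 1.0 toward n = 2.229: a half-wave phase shift.
Ray reflecting at the bottom interface goes from n = 2.229 toward n = 1.865: no phase shift.
Exactly one π shift → a net half-wave offset.
For weak reflection here: 2 n t = m λ.
λ = 2 n t / m = 3656 / m nm.
m=4: 914 nm (IR); m=5: 731 nm (visible); m=6: 609 nm (visible); m=7: 522 nm (visible); m=8: 457 nm (visible); m=9: 406 nm (visible); m=10: 366 nm (UV).

5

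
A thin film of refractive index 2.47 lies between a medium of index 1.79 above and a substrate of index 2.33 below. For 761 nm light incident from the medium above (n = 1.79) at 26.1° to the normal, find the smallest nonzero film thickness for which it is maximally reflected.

Ray reflecting at the top interface goes from n = 1.79 toward n = 2.47: a half-wave phase shift.
Ray reflecting at the bottom interface goes from n = 2.47 toward n = 2.33: no phase shift.
Exactly one π shift → a net half-wave offset.
So the condition for constructive reflection is 2 n t cos θ_r = (m + ½) λ.
Snell's law: 1.79 sin 26.1° = 2.47 sin θ_r → sin θ_r = 0.319, cos θ_r = 0.948.
Minimum at m = 0: t = λ / (4 n cos θ_r) = 761 / (4 × 2.47 × 0.948) = 81.3 nm.

81.3 nm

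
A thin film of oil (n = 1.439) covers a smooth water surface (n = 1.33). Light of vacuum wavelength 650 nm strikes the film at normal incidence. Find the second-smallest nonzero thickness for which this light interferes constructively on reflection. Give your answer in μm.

0.339 μm

Ray reflecting at the top interface goes from n = 1.0 toward n = 1.439: a half-wave phase shift.
Ray reflecting at the bottom interface goes from n = 1.439 toward n = 1.33: no phase shift.
The two reflections differ by half a wavelength.
With one net inversion, constructive interference in reflection requires 2 n t = (m + ½) λ.
The second-smallest nonzero thickness corresponds to m = 1: t = (m + ½) λ / (2 n) = 1.50 × 650 / (2 × 1.439) = 339 nm.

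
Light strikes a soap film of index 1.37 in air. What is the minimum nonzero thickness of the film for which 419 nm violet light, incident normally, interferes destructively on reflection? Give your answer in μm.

Ray reflecting at the top interface goes from n = 1.0 toward n = 1.37: a half-wave phase shift.
Ray reflecting at the bottom interface goes from n = 1.37 toward n = 1.0: no phase shift.
The two reflections differ by half a wavelength.
So the condition for destructive reflection is 2 n t = m λ.
Minimum nonzero at m = 1: t = λ / (2 n) = 419 / (2 × 1.37) = 153 nm.

0.153 μm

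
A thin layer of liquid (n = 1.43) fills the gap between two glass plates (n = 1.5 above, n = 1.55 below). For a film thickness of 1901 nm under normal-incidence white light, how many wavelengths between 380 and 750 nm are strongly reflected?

Ray reflecting at the top interface goes from n = 1.5 toward n = 1.43: no phase shift.
Ray reflecting at the bottom interface goes from n = 1.43 toward n = 1.55: a half-wave phase shift.
Exactly one π shift → a net half-wave offset.
With one net inversion, constructive interference in reflection requires 2 n t = (m + ½) λ.
λ = 2 n t / (m + ½) = 5437 / (m + ½) nm.
m=6: 836 nm (IR); m=7: 725 nm (visible); m=8: 640 nm (visible); m=9: 572 nm (visible); m=10: 518 nm (visible); m=11: 473 nm (visible); m=12: 435 nm (visible); m=13: 403 nm (visible); m=14: 375 nm (UV).

7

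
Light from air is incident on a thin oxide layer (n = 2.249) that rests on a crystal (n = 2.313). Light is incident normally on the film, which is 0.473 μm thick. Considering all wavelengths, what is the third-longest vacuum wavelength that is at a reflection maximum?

Ray reflecting at the top interface goes from n = 1.0 toward n = 2.249: a half-wave phase shift.
At the lower boundary (n = 2.249 to n = 2.313) the reflected ray undergoes a half-wave phase shift.
Zero or two π shifts → no net half-wave offset.
So the condition for constructive reflection is 2 n t = m λ.
λ = 2 n t / m. The third-longest wavelength is m = 3: λ = 2 × 2.249 × 473 / 3.00 = 709 nm.

709 nm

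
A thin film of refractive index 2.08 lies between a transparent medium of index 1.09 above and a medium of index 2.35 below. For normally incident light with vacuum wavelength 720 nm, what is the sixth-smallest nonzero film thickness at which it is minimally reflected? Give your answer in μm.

Top surface (1.09 → 2.08): reflection off a higher-index medium gives a half-wave phase shift.
Ray reflecting at the bottom interface goes from n = 2.08 toward n = 2.35: a half-wave phase shift.
Net: no relative phase inversion (both shifts match).
For weak reflection here: 2 n t = (m + ½) λ.
The sixth-smallest nonzero thickness corresponds to m = 5: t = (m + ½) λ / (2 n) = 5.50 × 720 / (2 × 2.08) = 952 nm.

0.952 μm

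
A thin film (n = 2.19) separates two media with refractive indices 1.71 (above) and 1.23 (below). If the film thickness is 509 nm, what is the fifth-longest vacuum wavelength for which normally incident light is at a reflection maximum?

Top surface (1.71 → 2.19): reflection off a higher-index medium gives a half-wave phase shift.
Ray reflecting at the bottom interface goes from n = 2.19 toward n = 1.23: no phase shift.
Exactly one π shift → a net half-wave offset.
With one net inversion, constructive interference in reflection requires 2 n t = (m + ½) λ.
λ = 2 n t / (m + ½). The fifth-longest wavelength is m = 4: λ = 2 × 2.19 × 509 / 4.50 = 495 nm.

495 nm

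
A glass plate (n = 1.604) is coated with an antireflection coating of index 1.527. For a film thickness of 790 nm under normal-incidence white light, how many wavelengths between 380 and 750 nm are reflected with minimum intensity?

Ray reflecting at the top interface goes from n = 1.0 toward n = 1.527: a half-wave phase shift.
Bottom surface (1.527 → 1.604): reflection off a higher-index medium gives a half-wave phase shift.
Zero or two π shifts → no net half-wave offset.
So the condition for destructive reflection is 2 n t = (m + ½) λ.
λ = 2 n t / (m + ½) = 2413 / (m + ½) nm.
m=2: 965 nm (IR); m=3: 689 nm (visible); m=4: 536 nm (visible); m=5: 439 nm (visible); m=6: 371 nm (UV).

3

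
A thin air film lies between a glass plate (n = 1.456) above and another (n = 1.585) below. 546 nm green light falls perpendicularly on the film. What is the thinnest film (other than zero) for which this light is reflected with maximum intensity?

At the upper boundary (n = 1.456 to n = 1.0) the reflected ray undergoes no phase shift.
Bottom surface (1.0 → 1.585): reflection off a higher-index medium gives a half-wave phase shift.
Exactly one π shift → a net half-wave offset.
With one net inversion, constructive interference in reflection requires 2 n t = (m + ½) λ.
Minimum at m = 0: t = λ / (4 n) = 546 / (4 × 1.0) = 137 nm.

137 nm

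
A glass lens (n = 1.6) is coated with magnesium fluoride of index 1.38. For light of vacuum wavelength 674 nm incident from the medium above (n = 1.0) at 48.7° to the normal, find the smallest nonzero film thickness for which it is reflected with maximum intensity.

291 nm

Top surface (1.0 → 1.38): reflection off a higher-index medium gives a half-wave phase shift.
Bottom surface (1.38 → 1.6): reflection off a higher-index medium gives a half-wave phase shift.
The two reflections carry the same phase change, so no net offset.
So the condition for constructive reflection is 2 n t cos θ_r = m λ.
Snell's law: 1.0 sin 48.7° = 1.38 sin θ_r → sin θ_r = 0.544, cos θ_r = 0.839.
Minimum nonzero at m = 1: t = λ / (2 n cos θ_r) = 674 / (2 × 1.38 × 0.839) = 291 nm.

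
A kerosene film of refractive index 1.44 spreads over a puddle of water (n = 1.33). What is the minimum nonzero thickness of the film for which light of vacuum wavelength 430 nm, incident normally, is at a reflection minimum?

Ray reflecting at the top interface goes from n = 1.0 toward n = 1.44: a half-wave phase shift.
Bottom surface (1.44 → 1.33): reflection off a lower-index medium gives no phase shift.
Net: one phase inversion between the two reflected rays.
For minimum reflection here: 2 n t = m λ.
Minimum nonzero at m = 1: t = λ / (2 n) = 430 / (2 × 1.44) = 149 nm.

149 nm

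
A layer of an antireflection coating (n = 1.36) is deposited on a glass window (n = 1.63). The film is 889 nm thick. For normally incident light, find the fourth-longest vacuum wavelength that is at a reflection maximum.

605 nm

Top surface (1.0 → 1.36): reflection off a higher-index medium gives a half-wave phase shift.
Ray reflecting at the bottom interface goes from n = 1.36 toward n = 1.63: a half-wave phase shift.
Zero or two π shifts → no net half-wave offset.
So the condition for constructive reflection is 2 n t = m λ.
λ = 2 n t / m. The fourth-longest wavelength is m = 4: λ = 2 × 1.36 × 889 / 4.00 = 605 nm.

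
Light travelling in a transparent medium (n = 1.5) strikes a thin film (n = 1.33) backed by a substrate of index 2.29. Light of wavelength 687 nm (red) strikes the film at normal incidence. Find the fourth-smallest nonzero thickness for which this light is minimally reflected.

At the upper boundary (n = 1.5 to n = 1.33) the reflected ray undergoes no phase shift.
At the lower boundary (n = 1.33 to n = 2.29) the reflected ray undergoes a half-wave phase shift.
Exactly one π shift → a net half-wave offset.
So the condition for destructive reflection is 2 n t = m λ.
The fourth-smallest nonzero thickness corresponds to m = 4: t = m λ / (2 n) = 4.00 × 687 / (2 × 1.33) = 1033 nm.

1033 nm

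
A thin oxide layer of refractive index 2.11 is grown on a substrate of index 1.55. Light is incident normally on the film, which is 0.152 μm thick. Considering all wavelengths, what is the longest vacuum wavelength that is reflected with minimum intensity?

641 nm

Top surface (1.0 → 2.11): reflection off a higher-index medium gives a half-wave phase shift.
Ray reflecting at the bottom interface goes from n = 2.11 toward n = 1.55: no phase shift.
Exactly one π shift → a net half-wave offset.
So the condition for destructive reflection is 2 n t = m λ.
λ = 2 n t / m. The longest wavelength is m = 1: λ = 2 × 2.11 × 152 / 1.00 = 641 nm.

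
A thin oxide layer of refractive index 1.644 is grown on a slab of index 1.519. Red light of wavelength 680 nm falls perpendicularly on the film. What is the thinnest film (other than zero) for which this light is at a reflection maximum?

Ray reflecting at the top interface goes from n = 1.0 toward n = 1.644: a half-wave phase shift.
At the lower boundary (n = 1.644 to n = 1.519) the reflected ray undergoes no phase shift.
Exactly one π shift → a net half-wave offset.
With one net inversion, constructive interference in reflection requires 2 n t = (m + ½) λ.
Minimum at m = 0: t = λ / (4 n) = 680 / (4 × 1.644) = 103 nm.

103 nm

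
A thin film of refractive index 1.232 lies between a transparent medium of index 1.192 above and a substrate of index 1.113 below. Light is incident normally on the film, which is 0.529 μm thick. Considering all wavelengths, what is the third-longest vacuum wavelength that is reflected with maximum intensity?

Top surface (1.192 → 1.232): reflection off a higher-index medium gives a half-wave phase shift.
Bottom surface (1.232 → 1.113): reflection off a lower-index medium gives no phase shift.
Net: one phase inversion between the two reflected rays.
For bright reflection here: 2 n t = (m + ½) λ.
λ = 2 n t / (m + ½). The third-longest wavelength is m = 2: λ = 2 × 1.232 × 529 / 2.50 = 521 nm.

521 nm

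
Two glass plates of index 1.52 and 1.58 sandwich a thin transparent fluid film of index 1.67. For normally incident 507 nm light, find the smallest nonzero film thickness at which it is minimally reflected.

152 nm

At the upper boundary (n = 1.52 to n = 1.67) the reflected ray undergoes a half-wave phase shift.
Bottom surface (1.67 → 1.58): reflection off a lower-index medium gives no phase shift.
Exactly one π shift → a net half-wave offset.
With one net inversion, destructive interference in reflection requires 2 n t = m λ.
Minimum nonzero at m = 1: t = λ / (2 n) = 507 / (2 × 1.67) = 152 nm.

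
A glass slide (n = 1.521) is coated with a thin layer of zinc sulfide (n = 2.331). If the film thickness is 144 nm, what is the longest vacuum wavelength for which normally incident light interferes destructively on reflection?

671 nm

At the upper boundary (n = 1.0 to n = 2.331) the reflected ray undergoes a half-wave phase shift.
Bottom surface (2.331 → 1.521): reflection off a lower-index medium gives no phase shift.
Net: one phase inversion between the two reflected rays.
With one net inversion, destructive interference in reflection requires 2 n t = m λ.
λ = 2 n t / m. The longest wavelength is m = 1: λ = 2 × 2.331 × 144 / 1.00 = 671 nm.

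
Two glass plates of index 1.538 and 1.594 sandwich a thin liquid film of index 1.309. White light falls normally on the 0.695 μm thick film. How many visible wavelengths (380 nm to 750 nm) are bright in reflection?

3

Ray reflecting at the top interface goes from n = 1.538 toward n = 1.309: no phase shift.
Bottom surface (1.309 → 1.594): reflection off a higher-index medium gives a half-wave phase shift.
The two reflections differ by half a wavelength.
So the condition for constructive reflection is 2 n t = (m + ½) λ.
λ = 2 n t / (m + ½) = 1820 / (m + ½) nm.
m=1: 1213 nm (IR); m=2: 728 nm (visible); m=3: 520 nm (visible); m=4: 404 nm (visible); m=5: 331 nm (UV).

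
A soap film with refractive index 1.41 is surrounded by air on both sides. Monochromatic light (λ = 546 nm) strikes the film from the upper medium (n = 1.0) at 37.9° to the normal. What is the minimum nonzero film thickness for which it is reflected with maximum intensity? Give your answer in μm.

At the upper boundary (n = 1.0 to n = 1.41) the reflected ray undergoes a half-wave phase shift.
Ray reflecting at the bottom interface goes from n = 1.41 toward n = 1.0: no phase shift.
The two reflections differ by half a wavelength.
So the condition for constructive reflection is 2 n t cos θ_r = (m + ½) λ.
Snell's law: 1.0 sin 37.9° = 1.41 sin θ_r → sin θ_r = 0.436, cos θ_r = 0.900.
Minimum at m = 0: t = λ / (4 n cos θ_r) = 546 / (4 × 1.41 × 0.900) = 108 nm.

0.108 μm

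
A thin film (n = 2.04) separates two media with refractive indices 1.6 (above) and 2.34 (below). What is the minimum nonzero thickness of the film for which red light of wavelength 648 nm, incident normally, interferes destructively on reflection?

Ray reflecting at the top interface goes from n = 1.6 toward n = 2.04: a half-wave phase shift.
At the lower boundary (n = 2.04 to n = 2.34) the reflected ray undergoes a half-wave phase shift.
Net: no relative phase inversion (both shifts match).
With no net inversion, destructive interference in reflection requires 2 n t = (m + ½) λ.
Minimum at m = 0: t = λ / (4 n) = 648 / (4 × 2.04) = 79.4 nm.

79.4 nm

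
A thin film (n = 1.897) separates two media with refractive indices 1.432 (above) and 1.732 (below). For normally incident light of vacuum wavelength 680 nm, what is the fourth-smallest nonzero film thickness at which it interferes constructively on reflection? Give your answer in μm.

0.627 μm

Top surface (1.432 → 1.897): reflection off a higher-index medium gives a half-wave phase shift.
At the lower boundary (n = 1.897 to n = 1.732) the reflected ray undergoes no phase shift.
Exactly one π shift → a net half-wave offset.
With one net inversion, constructive interference in reflection requires 2 n t = (m + ½) λ.
The fourth-smallest nonzero thickness corresponds to m = 3: t = (m + ½) λ / (2 n) = 3.50 × 680 / (2 × 1.897) = 627 nm.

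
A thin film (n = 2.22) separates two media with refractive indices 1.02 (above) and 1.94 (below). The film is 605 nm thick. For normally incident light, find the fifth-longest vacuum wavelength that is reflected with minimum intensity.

537 nm

At the upper boundary (n = 1.02 to n = 2.22) the reflected ray undergoes a half-wave phase shift.
At the lower boundary (n = 2.22 to n = 1.94) the reflected ray undergoes no phase shift.
The two reflections differ by half a wavelength.
For weak reflection here: 2 n t = m λ.
λ = 2 n t / m. The fifth-longest wavelength is m = 5: λ = 2 × 2.22 × 605 / 5.00 = 537 nm.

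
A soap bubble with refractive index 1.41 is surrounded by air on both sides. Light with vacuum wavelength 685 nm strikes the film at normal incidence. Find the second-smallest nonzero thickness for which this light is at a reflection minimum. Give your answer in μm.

At the upper boundary (n = 1.0 to n = 1.41) the reflected ray undergoes a half-wave phase shift.
Ray reflecting at the bottom interface goes from n = 1.41 toward n = 1.0: no phase shift.
Exactly one π shift → a net half-wave offset.
So the condition for destructive reflection is 2 n t = m λ.
The second-smallest nonzero thickness corresponds to m = 2: t = m λ / (2 n) = 2.00 × 685 / (2 × 1.41) = 486 nm.

0.486 μm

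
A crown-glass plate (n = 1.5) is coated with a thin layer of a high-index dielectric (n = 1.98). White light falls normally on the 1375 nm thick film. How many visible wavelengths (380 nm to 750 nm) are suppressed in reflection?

7

At the upper boundary (n = 1.0 to n = 1.98) the reflected ray undergoes a half-wave phase shift.
At the lower boundary (n = 1.98 to n = 1.5) the reflected ray undergoes no phase shift.
Net: one phase inversion between the two reflected rays.
With one net inversion, destructive interference in reflection requires 2 n t = m λ.
λ = 2 n t / m = 5445 / m nm.
m=7: 778 nm (IR); m=8: 681 nm (visible); m=9: 605 nm (visible); m=10: 545 nm (visible); m=11: 495 nm (visible); m=12: 454 nm (visible); m=13: 419 nm (visible); m=14: 389 nm (visible); m=15: 363 nm (UV).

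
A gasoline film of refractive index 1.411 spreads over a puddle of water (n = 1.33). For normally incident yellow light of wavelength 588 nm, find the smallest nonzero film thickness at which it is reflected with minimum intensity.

208 nm

Top surface (1.0 → 1.411): reflection off a higher-index medium gives a half-wave phase shift.
Bottom surface (1.411 → 1.33): reflection off a lower-index medium gives no phase shift.
The two reflections differ by half a wavelength.
With one net inversion, destructive interference in reflection requires 2 n t = m λ.
Minimum nonzero at m = 1: t = λ / (2 n) = 588 / (2 × 1.411) = 208 nm.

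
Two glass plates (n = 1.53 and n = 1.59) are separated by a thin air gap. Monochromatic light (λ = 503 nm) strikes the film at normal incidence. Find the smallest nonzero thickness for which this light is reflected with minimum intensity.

At the upper boundary (n = 1.53 to n = 1.0) the reflected ray undergoes no phase shift.
Ray reflecting at the bottom interface goes from n = 1.0 toward n = 1.59: a half-wave phase shift.
The two reflections differ by half a wavelength.
With one net inversion, destructive interference in reflection requires 2 n t = m λ.
The smallest nonzero thickness corresponds to m = 1: t = m λ / (2 n) = 1.00 × 503 / (2 × 1.0) = 252 nm.

252 nm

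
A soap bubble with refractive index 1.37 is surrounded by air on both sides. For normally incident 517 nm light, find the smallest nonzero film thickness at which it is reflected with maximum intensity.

Ray reflecting at the top interface goes from n = 1.0 toward n = 1.37: a half-wave phase shift.
At the lower boundary (n = 1.37 to n = 1.0) the reflected ray undergoes no phase shift.
The two reflections differ by half a wavelength.
For strong reflection here: 2 n t = (m + ½) λ.
Minimum at m = 0: t = λ / (4 n) = 517 / (4 × 1.37) = 94.3 nm.

94.3 nm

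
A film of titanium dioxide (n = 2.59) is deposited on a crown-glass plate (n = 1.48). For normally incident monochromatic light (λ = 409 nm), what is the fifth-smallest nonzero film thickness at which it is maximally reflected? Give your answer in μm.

Top surface (1.0 → 2.59): reflection off a higher-index medium gives a half-wave phase shift.
Ray reflecting at the bottom interface goes from n = 2.59 toward n = 1.48: no phase shift.
Exactly one π shift → a net half-wave offset.
So the condition for constructive reflection is 2 n t = (m + ½) λ.
The fifth-smallest nonzero thickness corresponds to m = 4: t = (m + ½) λ / (2 n) = 4.50 × 409 / (2 × 2.59) = 355 nm.

0.355 μm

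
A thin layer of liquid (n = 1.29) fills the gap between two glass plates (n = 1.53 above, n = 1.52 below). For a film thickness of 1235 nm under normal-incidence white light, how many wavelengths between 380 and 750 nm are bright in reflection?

At the upper boundary (n = 1.53 to n = 1.29) the reflected ray undergoes no phase shift.
At the lower boundary (n = 1.29 to n = 1.52) the reflected ray undergoes a half-wave phase shift.
Net: one phase inversion between the two reflected rays.
For maximum reflection here: 2 n t = (m + ½) λ.
λ = 2 n t / (m + ½) = 3186 / (m + ½) nm.
m=3: 910 nm (IR); m=4: 708 nm (visible); m=5: 579 nm (visible); m=6: 490 nm (visible); m=7: 425 nm (visible); m=8: 375 nm (UV).

4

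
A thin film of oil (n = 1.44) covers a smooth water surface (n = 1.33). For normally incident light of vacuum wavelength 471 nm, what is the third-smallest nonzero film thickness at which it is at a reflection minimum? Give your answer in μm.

At the upper boundary (n = 1.0 to n = 1.44) the reflected ray undergoes a half-wave phase shift.
Bottom surface (1.44 → 1.33): reflection off a lower-index medium gives no phase shift.
Net: one phase inversion between the two reflected rays.
With one net inversion, destructive interference in reflection requires 2 n t = m λ.
The third-smallest nonzero thickness corresponds to m = 3: t = m λ / (2 n) = 3.00 × 471 / (2 × 1.44) = 491 nm.

0.491 μm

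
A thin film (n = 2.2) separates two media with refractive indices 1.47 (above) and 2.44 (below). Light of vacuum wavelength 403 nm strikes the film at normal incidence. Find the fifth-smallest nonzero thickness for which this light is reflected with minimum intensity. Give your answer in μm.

0.412 μm

Top surface (1.47 → 2.2): reflection off a higher-index medium gives a half-wave phase shift.
At the lower boundary (n = 2.2 to n = 2.44) the reflected ray undergoes a half-wave phase shift.
Zero or two π shifts → no net half-wave offset.
With no net inversion, destructive interference in reflection requires 2 n t = (m + ½) λ.
The fifth-smallest nonzero thickness corresponds to m = 4: t = (m + ½) λ / (2 n) = 4.50 × 403 / (2 × 2.2) = 412 nm.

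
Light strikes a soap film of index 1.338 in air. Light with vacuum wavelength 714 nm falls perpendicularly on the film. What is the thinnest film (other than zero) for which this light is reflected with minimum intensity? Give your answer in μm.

0.267 μm

Ray reflecting at the top interface goes from n = 1.0 toward n = 1.338: a half-wave phase shift.
Ray reflecting at the bottom interface goes from n = 1.338 toward n = 1.0: no phase shift.
Exactly one π shift → a net half-wave offset.
So the condition for destructive reflection is 2 n t = m λ.
Minimum nonzero at m = 1: t = λ / (2 n) = 714 / (2 × 1.338) = 267 nm.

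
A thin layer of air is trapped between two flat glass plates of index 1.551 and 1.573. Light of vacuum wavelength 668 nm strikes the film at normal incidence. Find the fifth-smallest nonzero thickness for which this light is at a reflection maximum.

At the upper boundary (n = 1.551 to n = 1.0) the reflected ray undergoes no phase shift.
At the lower boundary (n = 1.0 to n = 1.573) the reflected ray undergoes a half-wave phase shift.
The two reflections differ by half a wavelength.
So the condition for constructive reflection is 2 n t = (m + ½) λ.
The fifth-smallest nonzero thickness corresponds to m = 4: t = (m + ½) λ / (2 n) = 4.50 × 668 / (2 × 1.0) = 1503 nm.

1503 nm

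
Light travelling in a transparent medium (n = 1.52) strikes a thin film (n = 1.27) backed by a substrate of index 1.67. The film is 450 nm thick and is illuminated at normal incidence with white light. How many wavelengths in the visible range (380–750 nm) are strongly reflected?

At the upper boundary (n = 1.52 to n = 1.27) the reflected ray undergoes no phase shift.
Bottom surface (1.27 → 1.67): reflection off a higher-index medium gives a half-wave phase shift.
The two reflections differ by half a wavelength.
With one net inversion, constructive interference in reflection requires 2 n t = (m + ½) λ.
λ = 2 n t / (m + ½) = 1143 / (m + ½) nm.
m=1: 762 nm (IR); m=2: 457 nm (visible); m=3: 327 nm (UV).

1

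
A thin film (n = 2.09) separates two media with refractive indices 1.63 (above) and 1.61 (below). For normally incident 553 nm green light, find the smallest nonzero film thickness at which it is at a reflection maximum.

66.1 nm

At the upper boundary (n = 1.63 to n = 2.09) the reflected ray undergoes a half-wave phase shift.
Bottom surface (2.09 → 1.61): reflection off a lower-index medium gives no phase shift.
The two reflections differ by half a wavelength.
For bright reflection here: 2 n t = (m + ½) λ.
Minimum at m = 0: t = λ / (4 n) = 553 / (4 × 2.09) = 66.1 nm.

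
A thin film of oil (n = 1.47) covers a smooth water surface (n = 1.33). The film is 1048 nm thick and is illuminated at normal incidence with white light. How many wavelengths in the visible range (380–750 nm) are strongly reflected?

4

Top surface (1.0 → 1.47): reflection off a higher-index medium gives a half-wave phase shift.
Ray reflecting at the bottom interface goes from n = 1.47 toward n = 1.33: no phase shift.
The two reflections differ by half a wavelength.
For strong reflection here: 2 n t = (m + ½) λ.
λ = 2 n t / (m + ½) = 3081 / (m + ½) nm.
m=3: 880 nm (IR); m=4: 685 nm (visible); m=5: 560 nm (visible); m=6: 474 nm (visible); m=7: 411 nm (visible); m=8: 362 nm (UV).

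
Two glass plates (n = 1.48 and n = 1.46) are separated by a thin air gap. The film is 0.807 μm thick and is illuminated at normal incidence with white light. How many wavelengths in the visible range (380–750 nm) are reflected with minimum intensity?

2

Top surface (1.48 → 1.0): reflection off a lower-index medium gives no phase shift.
At the lower boundary (n = 1.0 to n = 1.46) the reflected ray undergoes a half-wave phase shift.
Net: one phase inversion between the two reflected rays.
With one net inversion, destructive interference in reflection requires 2 n t = m λ.
λ = 2 n t / m = 1614 / m nm.
m=2: 807 nm (IR); m=3: 538 nm (visible); m=4: 404 nm (visible); m=5: 323 nm (UV).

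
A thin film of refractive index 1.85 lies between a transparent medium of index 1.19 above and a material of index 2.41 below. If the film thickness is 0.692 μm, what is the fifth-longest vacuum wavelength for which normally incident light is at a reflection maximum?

512 nm

Ray reflecting at the top interface goes from n = 1.19 toward n = 1.85: a half-wave phase shift.
Bottom surface (1.85 → 2.41): reflection off a higher-index medium gives a half-wave phase shift.
Net: no relative phase inversion (both shifts match).
For strong reflection here: 2 n t = m λ.
λ = 2 n t / m. The fifth-longest wavelength is m = 5: λ = 2 × 1.85 × 692 / 5.00 = 512 nm.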